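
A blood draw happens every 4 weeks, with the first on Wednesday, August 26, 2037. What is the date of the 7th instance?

The 7th occurrence is 6 intervals after the first: 6 × 28 = 168 days after August 26, 2037.
August has 31 days — 5 days to the end of August leaves 163.
September has 30 days (133 left).
October has 31 days (102 left).
November has 30 days (72 left).
December has 31 days (41 left).
January has 31 days (10 left).
10 days into February → February 10, 2038.

February 10, 2038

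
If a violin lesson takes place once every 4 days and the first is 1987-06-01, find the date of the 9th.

The 9th occurrence is 8 intervals after the first: 8 × 4 = 32 days after 1987-06-01.
June has 30 days — 29 days to the end of June leaves 3.
3 days into July → 1987-07-03.

1987-07-03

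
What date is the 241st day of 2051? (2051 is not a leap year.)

2051-08-29

January has 31 days (241 − 31 = 210 remain).
February has 28 days (210 − 28 = 182 remain).
March has 31 days (182 − 31 = 151 remain).
April has 30 days (151 − 30 = 121 remain).
May has 31 days (121 − 31 = 90 remain).
June has 30 days (90 − 30 = 60 remain).
July has 31 days (60 − 31 = 29 remain).
29 into August → August 29.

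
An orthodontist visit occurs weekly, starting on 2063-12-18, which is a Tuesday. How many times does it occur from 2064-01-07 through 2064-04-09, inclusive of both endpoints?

14

Occurrences land 7·i days after 2063-12-18 for i = 0, 1, 2, …
2064-01-07 is 20 days after the start; 20 ÷ 7 = 2 remainder 6; since the remainder is 6, round up to i = 3. First occurrence in the window: #4 on 2064-01-08 (3×7 = 21 days in).
2064-04-09 is 113 days after the start; 113 ÷ 7 = 16 remainder 1. Last occurrence in the window: #17 on 2064-04-08.
Occurrences #4 through #17: 14 in total.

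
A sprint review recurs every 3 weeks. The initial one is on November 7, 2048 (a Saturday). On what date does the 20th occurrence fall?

The 20th occurrence is 19 intervals after the first: 19 × 21 = 399 days after November 7, 2048.
November has 30 days — 23 days to the end of November leaves 376.
December has 31 days (345 left).
January has 31 days (314 left).
February has 28 days (286 left).
March has 31 days (255 left).
April has 30 days (225 left).
May has 31 days (194 left).
June has 30 days (164 left).
July has 31 days (133 left).
August has 31 days (102 left).
September has 30 days (72 left).
October has 31 days (41 left).
November has 30 days (11 left).
11 days into December → December 11, 2049.

December 11, 2049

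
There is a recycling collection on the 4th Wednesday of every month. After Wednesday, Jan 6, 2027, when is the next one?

Jan 2027 starts on a Friday; its first Wednesday is the 6th, so the 4th Wednesday is the 27th — Jan 27, 2027.
Jan 27, 2027 is after Jan 6, 2027, so that is the next one.

Jan 27, 2027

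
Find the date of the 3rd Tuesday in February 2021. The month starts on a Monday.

16 February 2021

February 2021 begins on a Monday, so the first Tuesday is February 2 (1 day later).
The 3rd Tuesday is 2 weeks later: 2 + 14 = 16.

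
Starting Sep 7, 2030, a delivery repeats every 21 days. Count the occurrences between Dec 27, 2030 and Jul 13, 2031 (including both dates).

Occurrences land 21·i days after Sep 7, 2030 for i = 0, 1, 2, …
Dec 27, 2030 is 111 days after the start; 111 ÷ 21 = 5 remainder 6; since the remainder is 6, round up to i = 6. First occurrence in the window: #7 on Jan 11, 2031 (6×21 = 126 days in).
Jul 13, 2031 is 309 days after the start; 309 ÷ 21 = 14 remainder 15. Last occurrence in the window: #15 on Jun 28, 2031.
Occurrences #7 through #15: 9 in total.

9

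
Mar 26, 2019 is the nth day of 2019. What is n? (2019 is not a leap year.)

Days in months before Mar: 31 + 28 = 59.
Plus 26 days into Mar → day 85.

85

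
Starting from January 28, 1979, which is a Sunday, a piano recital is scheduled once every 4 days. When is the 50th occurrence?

The 50th occurrence is 49 intervals after the first: 49 × 4 = 196 days after January 28, 1979.
January has 31 days — 3 days to the end of January leaves 193.
February has 28 days (165 left).
March has 31 days (134 left).
April has 30 days (104 left).
May has 31 days (73 left).
June has 30 days (43 left).
July has 31 days (12 left).
12 days into August → August 12, 1979.

August 12, 1979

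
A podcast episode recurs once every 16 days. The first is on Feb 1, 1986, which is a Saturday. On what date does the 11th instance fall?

The 11th occurrence is 10 intervals after the first: 10 × 16 = 160 days after Feb 1, 1986.
Feb has 28 days — 27 days to the end of Feb leaves 133.
Mar has 31 days (102 left).
Apr has 30 days (72 left).
May has 31 days (41 left).
Jun has 30 days (11 left).
11 days into Jul → Jul 11, 1986.

Jul 11, 1986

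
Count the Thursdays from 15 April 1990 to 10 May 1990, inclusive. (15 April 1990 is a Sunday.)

4

15 April 1990 is a Sunday; the first Thursday on or after it is 19 April 1990 (4 days later).
From 19 April 1990 to 10 May 1990: 11 + 10 = 21 days (rest of April, May).
21 ÷ 7 = 3 full weeks with remainder 0, so 3 more Thursdays after the first → 4.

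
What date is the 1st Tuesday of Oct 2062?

Oct 3, 2062

The first Tuesday of Oct 2062 is Oct 3.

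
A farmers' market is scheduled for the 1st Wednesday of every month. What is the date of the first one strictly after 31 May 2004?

May 2004 starts on a Saturday, so its 1st Wednesday is 5 May 2004 (4 days in).
That is not after 31 May 2004, so look at June 2004.
June 2004 starts on a Tuesday, so its 1st Wednesday is 2 June 2004 (1 day in).

2 June 2004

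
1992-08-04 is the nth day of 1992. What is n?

217

Days in months before August: 31 + 29 + 31 + 30 + 31 + 30 + 31 = 213.
Plus 4 days into August → day 217.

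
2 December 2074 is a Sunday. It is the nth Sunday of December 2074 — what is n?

1st

Day 2 falls in week ⌈2/7⌉ of the month.
Days 1–7 hold the 1st Sunday, 8–14 the 2nd, 15–21 the 3rd, 22–28 the 4th, 29–31 the 5th.
2 is in the range for the 1st.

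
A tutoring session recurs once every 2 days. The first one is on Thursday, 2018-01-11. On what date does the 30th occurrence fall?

2018-03-10

The 30th occurrence is 29 intervals after the first: 29 × 2 = 58 days after 2018-01-11.
January has 31 days — 20 days to the end of January leaves 38.
February has 28 days (10 left).
10 days into March → 2018-03-10.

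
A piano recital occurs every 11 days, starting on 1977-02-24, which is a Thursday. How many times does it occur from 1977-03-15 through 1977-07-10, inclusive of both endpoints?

11

Occurrences land 11·i days after 1977-02-24 for i = 0, 1, 2, …
1977-03-15 is 19 days after the start; 19 ÷ 11 = 1 remainder 8; since the remainder is 8, round up to i = 2. First occurrence in the window: #3 on 1977-03-18 (2×11 = 22 days in).
1977-07-10 is 136 days after the start; 136 ÷ 11 = 12 remainder 4. Last occurrence in the window: #13 on 1977-07-06.
Occurrences #3 through #13: 11 in total.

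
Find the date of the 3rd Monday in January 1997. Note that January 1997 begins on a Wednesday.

20 January 1997

January 1997 begins on a Wednesday, so the first Monday is January 6 (5 days later).
The 3rd Monday is 2 weeks later: 6 + 14 = 20.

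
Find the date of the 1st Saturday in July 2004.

3 July 2004

July 2004 begins on a Thursday, so the first Saturday is July 3 (2 days later).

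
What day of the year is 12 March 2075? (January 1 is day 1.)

Days in months before March: 31 + 28 = 59.
Plus 12 days into March → day 71.

71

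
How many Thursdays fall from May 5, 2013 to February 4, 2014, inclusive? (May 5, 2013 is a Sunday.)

39

May 5, 2013 is a Sunday; the first Thursday on or after it is May 9, 2013 (4 days later).
From May 9, 2013 to February 4, 2014: 22 + 30 + 31 + 31 + 30 + 31 + 30 + 31 + 31 + 4 = 271 days (rest of May, June, July, August, September, October, November, December, January, February).
271 ÷ 7 = 38 full weeks with remainder 5, so 38 more Thursdays after the first → 39.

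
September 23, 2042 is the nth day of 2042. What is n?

Days in months before September: 31 + 28 + 31 + 30 + 31 + 30 + 31 + 31 = 243.
Plus 23 days into September → day 266.

266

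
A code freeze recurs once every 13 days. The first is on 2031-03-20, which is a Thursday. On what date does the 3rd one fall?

The 3rd occurrence is 2 intervals after the first: 2 × 13 = 26 days after 2031-03-20.
March has 31 days — 11 days to the end of March leaves 15.
15 days into April → 2031-04-15.

2031-04-15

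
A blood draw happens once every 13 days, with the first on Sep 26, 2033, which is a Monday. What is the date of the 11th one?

Feb 3, 2034

The 11th occurrence is 10 intervals after the first: 10 × 13 = 130 days after Sep 26, 2033.
Sep has 30 days — 4 days to the end of Sep leaves 126.
Oct has 31 days (95 left).
Nov has 30 days (65 left).
Dec has 31 days (34 left).
Jan has 31 days (3 left).
3 days into Feb → Feb 3, 2034.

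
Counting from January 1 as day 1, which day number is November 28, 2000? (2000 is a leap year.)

Days in months before November: 31 + 29 + 31 + 30 + 31 + 30 + 31 + 31 + 30 + 31 = 305.
Plus 28 days into November → day 333.

333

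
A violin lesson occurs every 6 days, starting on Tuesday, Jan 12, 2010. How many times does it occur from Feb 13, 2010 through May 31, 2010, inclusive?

Occurrences land 6·i days after Jan 12, 2010 for i = 0, 1, 2, …
Feb 13, 2010 is 32 days after the start; 32 ÷ 6 = 5 remainder 2; since the remainder is 2, round up to i = 6. First occurrence in the window: #7 on Feb 17, 2010 (6×6 = 36 days in).
May 31, 2010 is 139 days after the start; 139 ÷ 6 = 23 remainder 1. Last occurrence in the window: #24 on May 30, 2010.
Occurrences #7 through #24: 18 in total.

18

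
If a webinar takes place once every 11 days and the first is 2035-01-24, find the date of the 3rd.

The 3rd occurrence is 2 intervals after the first: 2 × 11 = 22 days after 2035-01-24.
January has 31 days — 7 days to the end of January leaves 15.
15 days into February → 2035-02-15.

2035-02-15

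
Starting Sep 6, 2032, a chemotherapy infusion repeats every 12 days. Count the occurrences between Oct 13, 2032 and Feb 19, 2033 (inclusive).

Occurrences land 12·i days after Sep 6, 2032 for i = 0, 1, 2, …
Oct 13, 2032 is 37 days after the start; 37 ÷ 12 = 3 remainder 1; since the remainder is 1, round up to i = 4. First occurrence in the window: #5 on Oct 24, 2032 (4×12 = 48 days in).
Feb 19, 2033 is 166 days after the start; 166 ÷ 12 = 13 remainder 10. Last occurrence in the window: #14 on Feb 9, 2033.
Occurrences #5 through #14: 10 in total.

10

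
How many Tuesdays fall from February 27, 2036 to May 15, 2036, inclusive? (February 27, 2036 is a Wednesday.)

February 27, 2036 is a Wednesday; the first Tuesday on or after it is March 4, 2036 (6 days later).
From March 4, 2036 to May 15, 2036: 27 + 30 + 15 = 72 days (rest of March, April, May).
72 ÷ 7 = 10 full weeks with remainder 2, so 10 more Tuesdays after the first → 11.

11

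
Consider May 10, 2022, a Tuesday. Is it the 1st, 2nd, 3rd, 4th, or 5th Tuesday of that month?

2nd

Day 10 falls in week ⌈10/7⌉ of the month.
Days 1–7 hold the 1st Tuesday, 8–14 the 2nd, 15–21 the 3rd, 22–28 the 4th, 29–31 the 5th.
10 is in the range for the 2nd.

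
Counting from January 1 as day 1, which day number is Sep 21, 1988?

265

Days in months before Sep: 31 + 29 + 31 + 30 + 31 + 30 + 31 + 31 = 244.
Plus 21 days into Sep → day 265.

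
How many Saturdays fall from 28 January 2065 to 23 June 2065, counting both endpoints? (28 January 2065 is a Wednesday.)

21

28 January 2065 is a Wednesday; the first Saturday on or after it is 31 January 2065 (3 days later).
From 31 January 2065 to 23 June 2065: 0 + 28 + 31 + 30 + 31 + 23 = 143 days (rest of January, February, March, April, May, June).
143 ÷ 7 = 20 full weeks with remainder 3, so 20 more Saturdays after the first → 21.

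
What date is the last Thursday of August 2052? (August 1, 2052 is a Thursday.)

2052-08-29

August 2052 begins on a Thursday, so the first Thursday is August 1.
August 2052 has 31 days. Adding weeks: 1, 8, 15, 22, 29 — the last one ≤ 31 is the 29th.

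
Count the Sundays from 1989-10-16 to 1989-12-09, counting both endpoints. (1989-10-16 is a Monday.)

7

1989-10-16 is a Monday; the first Sunday on or after it is 1989-10-22 (6 days later).
From 1989-10-22 to 1989-12-09: 9 + 30 + 9 = 48 days (rest of October, November, December).
48 ÷ 7 = 6 full weeks with remainder 6, so 6 more Sundays after the first → 7.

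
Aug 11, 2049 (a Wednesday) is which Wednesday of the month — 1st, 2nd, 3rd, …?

2nd

Day 11 falls in week ⌈11/7⌉ of the month.
Days 1–7 hold the 1st Wednesday, 8–14 the 2nd, 15–21 the 3rd, 22–28 the 4th, 29–31 the 5th.
11 is in the range for the 2nd.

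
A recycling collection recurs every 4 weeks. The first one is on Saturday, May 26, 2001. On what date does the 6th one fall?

The 6th occurrence is 5 intervals after the first: 5 × 28 = 140 days after May 26, 2001.
May has 31 days — 5 days to the end of May leaves 135.
Jun has 30 days (105 left).
Jul has 31 days (74 left).
Aug has 31 days (43 left).
Sep has 30 days (13 left).
13 days into Oct → Oct 13, 2001.

Oct 13, 2001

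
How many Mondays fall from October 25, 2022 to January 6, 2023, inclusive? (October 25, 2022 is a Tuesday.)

10

October 25, 2022 is a Tuesday; the first Monday on or after it is October 31, 2022 (6 days later).
From October 31, 2022 to January 6, 2023: 0 + 30 + 31 + 6 = 67 days (rest of October, November, December, January).
67 ÷ 7 = 9 full weeks with remainder 4, so 9 more Mondays after the first → 10.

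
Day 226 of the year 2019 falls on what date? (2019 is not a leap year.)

Aug 14, 2019

Jan has 31 days (226 − 31 = 195 remain).
Feb has 28 days (195 − 28 = 167 remain).
Mar has 31 days (167 − 31 = 136 remain).
Apr has 30 days (136 − 30 = 106 remain).
May has 31 days (106 − 31 = 75 remain).
Jun has 30 days (75 − 30 = 45 remain).
Jul has 31 days (45 − 31 = 14 remain).
14 into Aug → Aug 14.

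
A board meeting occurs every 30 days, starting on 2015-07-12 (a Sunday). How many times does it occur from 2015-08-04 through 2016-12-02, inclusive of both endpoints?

Occurrences land 30·i days after 2015-07-12 for i = 0, 1, 2, …
2015-08-04 is 23 days after the start; 23 ÷ 30 = 0 remainder 23; since the remainder is 23, round up to i = 1. First occurrence in the window: #2 on 2015-08-11 (1×30 = 30 days in).
2016-12-02 is 509 days after the start; 509 ÷ 30 = 16 remainder 29. Last occurrence in the window: #17 on 2016-11-03.
Occurrences #2 through #17: 16 in total.

16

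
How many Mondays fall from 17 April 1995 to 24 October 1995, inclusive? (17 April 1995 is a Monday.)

28

17 April 1995 is a Monday; the first Monday on or after it is 17 April 1995.
From 17 April 1995 to 24 October 1995: 13 + 31 + 30 + 31 + 31 + 30 + 24 = 190 days (rest of April, May, June, July, August, September, October).
190 ÷ 7 = 27 full weeks with remainder 1, so 27 more Mondays after the first → 28.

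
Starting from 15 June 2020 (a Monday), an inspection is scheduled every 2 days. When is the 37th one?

The 37th occurrence is 36 intervals after the first: 36 × 2 = 72 days after 15 June 2020.
June has 30 days — 15 days to the end of June leaves 57.
July has 31 days (26 left).
26 days into August → 26 August 2020.

26 August 2020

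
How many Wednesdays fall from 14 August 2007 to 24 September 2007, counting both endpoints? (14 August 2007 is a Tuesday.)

14 August 2007 is a Tuesday; the first Wednesday on or after it is 15 August 2007 (1 day later).
From 15 August 2007 to 24 September 2007: 16 + 24 = 40 days (rest of August, September).
40 ÷ 7 = 5 full weeks with remainder 5, so 5 more Wednesdays after the first → 6.

6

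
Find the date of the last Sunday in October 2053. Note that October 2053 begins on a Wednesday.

26 October 2053

October 2053 begins on a Wednesday, so the first Sunday is October 5 (4 days later).
October 2053 has 31 days. Adding weeks: 5, 12, 19, 26 — the last one ≤ 31 is the 26th.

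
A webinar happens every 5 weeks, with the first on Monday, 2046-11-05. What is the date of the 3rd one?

2047-01-14

The 3rd occurrence is 2 intervals after the first: 2 × 35 = 70 days after 2046-11-05.
November has 30 days — 25 days to the end of November leaves 45.
December has 31 days (14 left).
14 days into January → 2047-01-14.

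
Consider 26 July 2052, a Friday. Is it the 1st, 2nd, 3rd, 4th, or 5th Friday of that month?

4th

Day 26 falls in week ⌈26/7⌉ of the month.
Days 1–7 hold the 1st Friday, 8–14 the 2nd, 15–21 the 3rd, 22–28 the 4th, 29–31 the 5th.
26 is in the range for the 4th.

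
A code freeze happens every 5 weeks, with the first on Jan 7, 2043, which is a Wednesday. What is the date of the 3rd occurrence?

The 3rd occurrence is 2 intervals after the first: 2 × 35 = 70 days after Jan 7, 2043.
Jan has 31 days — 24 days to the end of Jan leaves 46.
Feb has 28 days (18 left).
18 days into Mar → Mar 18, 2043.

Mar 18, 2043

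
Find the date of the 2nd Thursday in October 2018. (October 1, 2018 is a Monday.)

October 2018 begins on a Monday, so the first Thursday is October 4 (3 days later).
The 2nd Thursday is 1 weeks later: 4 + 7 = 11.

11 October 2018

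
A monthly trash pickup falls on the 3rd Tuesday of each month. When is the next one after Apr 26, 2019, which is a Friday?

May 21, 2019

Apr 2019 starts on a Monday; its first Tuesday is the 2nd, so the 3rd Tuesday is the 16th — Apr 16, 2019.
That is not after Apr 26, 2019, so look at May 2019.
May 2019 starts on a Wednesday; its first Tuesday is the 7th, so the 3rd Tuesday is the 21st — May 21, 2019.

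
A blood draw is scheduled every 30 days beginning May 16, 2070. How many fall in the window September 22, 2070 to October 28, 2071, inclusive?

Occurrences land 30·i days after May 16, 2070 for i = 0, 1, 2, …
September 22, 2070 is 129 days after the start; 129 ÷ 30 = 4 remainder 9; since the remainder is 9, round up to i = 5. First occurrence in the window: #6 on October 13, 2070 (5×30 = 150 days in).
October 28, 2071 is 530 days after the start; 530 ÷ 30 = 17 remainder 20. Last occurrence in the window: #18 on October 8, 2071.
Occurrences #6 through #18: 13 in total.

13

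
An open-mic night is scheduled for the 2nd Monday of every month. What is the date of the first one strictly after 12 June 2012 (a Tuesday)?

June 2012 starts on a Friday; its first Monday is the 4th, so the 2nd Monday is the 11th — 11 June 2012.
That is not after 12 June 2012, so look at July 2012.
July 2012 starts on a Sunday; its first Monday is the 2nd, so the 2nd Monday is the 9th — 9 July 2012.

9 July 2012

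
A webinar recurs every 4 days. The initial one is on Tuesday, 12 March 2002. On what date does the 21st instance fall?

31 May 2002

The 21st occurrence is 20 intervals after the first: 20 × 4 = 80 days after 12 March 2002.
March has 31 days — 19 days to the end of March leaves 61.
April has 30 days (31 left).
31 days into May → 31 May 2002.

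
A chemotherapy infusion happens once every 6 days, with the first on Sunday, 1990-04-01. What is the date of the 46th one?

The 46th occurrence is 45 intervals after the first: 45 × 6 = 270 days after 1990-04-01.
April has 30 days — 29 days to the end of April leaves 241.
May has 31 days (210 left).
June has 30 days (180 left).
July has 31 days (149 left).
August has 31 days (118 left).
September has 30 days (88 left).
October has 31 days (57 left).
November has 30 days (27 left).
27 days into December → 1990-12-27.

1990-12-27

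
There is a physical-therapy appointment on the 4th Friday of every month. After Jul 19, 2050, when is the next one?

Jul 22, 2050

Jul 2050 starts on a Friday; its first Friday is the 1st, so the 4th Friday is the 22nd — Jul 22, 2050.
Jul 22, 2050 is after Jul 19, 2050, so that is the next one.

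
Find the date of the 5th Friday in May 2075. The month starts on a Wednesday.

May 2075 begins on a Wednesday, so the first Friday is May 3 (2 days later).
The 5th Friday is 4 weeks later: 3 + 28 = 31.

31 May 2075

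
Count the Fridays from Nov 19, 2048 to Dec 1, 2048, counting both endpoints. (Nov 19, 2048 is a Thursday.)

Nov 19, 2048 is a Thursday; the first Friday on or after it is Nov 20, 2048 (1 day later).
From Nov 20, 2048 to Dec 1, 2048: 10 + 1 = 11 days (rest of Nov, Dec).
11 ÷ 7 = 1 full weeks with remainder 4, so 1 more Fridays after the first → 2.

2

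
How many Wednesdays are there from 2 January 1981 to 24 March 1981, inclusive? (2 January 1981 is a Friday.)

11

2 January 1981 is a Friday; the first Wednesday on or after it is 7 January 1981 (5 days later).
From 7 January 1981 to 24 March 1981: 24 + 28 + 24 = 76 days (rest of January, February, March).
76 ÷ 7 = 10 full weeks with remainder 6, so 10 more Wednesdays after the first → 11.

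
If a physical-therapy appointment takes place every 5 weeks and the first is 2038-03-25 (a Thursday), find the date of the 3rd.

2038-06-03

The 3rd occurrence is 2 intervals after the first: 2 × 35 = 70 days after 2038-03-25.
March has 31 days — 6 days to the end of March leaves 64.
April has 30 days (34 left).
May has 31 days (3 left).
3 days into June → 2038-06-03.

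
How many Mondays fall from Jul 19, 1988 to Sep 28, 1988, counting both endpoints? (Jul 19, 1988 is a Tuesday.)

10

Jul 19, 1988 is a Tuesday; the first Monday on or after it is Jul 25, 1988 (6 days later).
From Jul 25, 1988 to Sep 28, 1988: 6 + 31 + 28 = 65 days (rest of Jul, Aug, Sep).
65 ÷ 7 = 9 full weeks with remainder 2, so 9 more Mondays after the first → 10.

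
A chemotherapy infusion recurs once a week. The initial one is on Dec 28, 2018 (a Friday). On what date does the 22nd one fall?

The 22nd occurrence is 21 intervals after the first: 21 × 7 = 147 days after Dec 28, 2018.
Dec has 31 days — 3 days to the end of Dec leaves 144.
Jan has 31 days (113 left).
Feb has 28 days (85 left).
Mar has 31 days (54 left).
Apr has 30 days (24 left).
24 days into May → May 24, 2019.

May 24, 2019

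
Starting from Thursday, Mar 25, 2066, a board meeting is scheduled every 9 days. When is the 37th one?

The 37th occurrence is 36 intervals after the first: 36 × 9 = 324 days after Mar 25, 2066.
Mar has 31 days — 6 days to the end of Mar leaves 318.
Apr has 30 days (288 left).
May has 31 days (257 left).
Jun has 30 days (227 left).
Jul has 31 days (196 left).
Aug has 31 days (165 left).
Sep has 30 days (135 left).
Oct has 31 days (104 left).
Nov has 30 days (74 left).
Dec has 31 days (43 left).
Jan has 31 days (12 left).
12 days into Feb → Feb 12, 2067.

Feb 12, 2067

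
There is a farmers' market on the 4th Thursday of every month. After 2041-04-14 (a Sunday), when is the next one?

2041-04-25

April 2041 starts on a Monday; its first Thursday is the 4th, so the 4th Thursday is the 25th — 2041-04-25.
2041-04-25 is after 2041-04-14, so that is the next one.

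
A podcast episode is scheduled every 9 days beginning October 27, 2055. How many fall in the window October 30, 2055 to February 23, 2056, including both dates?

13

Occurrences land 9·i days after October 27, 2055 for i = 0, 1, 2, …
October 30, 2055 is 3 days after the start; 3 ÷ 9 = 0 remainder 3; since the remainder is 3, round up to i = 1. First occurrence in the window: #2 on November 5, 2055 (1×9 = 9 days in).
February 23, 2056 is 119 days after the start; 119 ÷ 9 = 13 remainder 2. Last occurrence in the window: #14 on February 21, 2056.
Occurrences #2 through #14: 13 in total.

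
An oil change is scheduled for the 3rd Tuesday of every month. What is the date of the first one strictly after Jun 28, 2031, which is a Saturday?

Jun 2031 starts on a Sunday; its first Tuesday is the 3rd, so the 3rd Tuesday is the 17th — Jun 17, 2031.
That is not after Jun 28, 2031, so look at Jul 2031.
Jul 2031 starts on a Tuesday; its first Tuesday is the 1st, so the 3rd Tuesday is the 15th — Jul 15, 2031.

Jul 15, 2031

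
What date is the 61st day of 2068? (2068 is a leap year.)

January has 31 days (61 − 31 = 30 remain).
February has 29 days (30 − 29 = 1 remain).
1 into March → March 1.

March 1, 2068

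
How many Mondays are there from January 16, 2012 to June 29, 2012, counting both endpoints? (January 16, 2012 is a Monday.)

January 16, 2012 is a Monday; the first Monday on or after it is January 16, 2012.
From January 16, 2012 to June 29, 2012: 15 + 29 + 31 + 30 + 31 + 29 = 165 days (rest of January, February, March, April, May, June).
165 ÷ 7 = 23 full weeks with remainder 4, so 23 more Mondays after the first → 24.

24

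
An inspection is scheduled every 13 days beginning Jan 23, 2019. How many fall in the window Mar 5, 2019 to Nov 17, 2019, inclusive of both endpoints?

19

Occurrences land 13·i days after Jan 23, 2019 for i = 0, 1, 2, …
Mar 5, 2019 is 41 days after the start; 41 ÷ 13 = 3 remainder 2; since the remainder is 2, round up to i = 4. First occurrence in the window: #5 on Mar 16, 2019 (4×13 = 52 days in).
Nov 17, 2019 is 298 days after the start; 298 ÷ 13 = 22 remainder 12. Last occurrence in the window: #23 on Nov 5, 2019.
Occurrences #5 through #23: 19 in total.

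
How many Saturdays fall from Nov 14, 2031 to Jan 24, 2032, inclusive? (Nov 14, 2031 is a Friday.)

Nov 14, 2031 is a Friday; the first Saturday on or after it is Nov 15, 2031 (1 day later).
From Nov 15, 2031 to Jan 24, 2032: 15 + 31 + 24 = 70 days (rest of Nov, Dec, Jan).
70 ÷ 7 = 10 full weeks with remainder 0, so 10 more Saturdays after the first → 11.

11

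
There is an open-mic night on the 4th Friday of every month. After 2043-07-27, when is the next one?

2043-08-28

July 2043 starts on a Wednesday; its first Friday is the 3rd, so the 4th Friday is the 24th — 2043-07-24.
That is not after 2043-07-27, so look at August 2043.
August 2043 starts on a Saturday; its first Friday is the 7th, so the 4th Friday is the 28th — 2043-08-28.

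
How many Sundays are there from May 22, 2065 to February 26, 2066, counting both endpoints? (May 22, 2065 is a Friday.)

40

May 22, 2065 is a Friday; the first Sunday on or after it is May 24, 2065 (2 days later).
From May 24, 2065 to February 26, 2066: 7 + 30 + 31 + 31 + 30 + 31 + 30 + 31 + 31 + 26 = 278 days (rest of May, June, July, August, September, October, November, December, January, February).
278 ÷ 7 = 39 full weeks with remainder 5, so 39 more Sundays after the first → 40.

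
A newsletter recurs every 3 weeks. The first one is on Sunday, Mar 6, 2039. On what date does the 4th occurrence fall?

May 8, 2039

The 4th occurrence is 3 intervals after the first: 3 × 21 = 63 days after Mar 6, 2039.
Mar has 31 days — 25 days to the end of Mar leaves 38.
Apr has 30 days (8 left).
8 days into May → May 8, 2039.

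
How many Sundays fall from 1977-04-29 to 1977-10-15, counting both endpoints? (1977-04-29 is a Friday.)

24

1977-04-29 is a Friday; the first Sunday on or after it is 1977-05-01 (2 days later).
From 1977-05-01 to 1977-10-15: 30 + 30 + 31 + 31 + 30 + 15 = 167 days (rest of May, June, July, August, September, October).
167 ÷ 7 = 23 full weeks with remainder 6, so 23 more Sundays after the first → 24.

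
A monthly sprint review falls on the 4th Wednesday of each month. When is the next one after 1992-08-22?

August 1992 starts on a Saturday; its first Wednesday is the 5th, so the 4th Wednesday is the 26th — 1992-08-26.
1992-08-26 is after 1992-08-22, so that is the next one.

1992-08-26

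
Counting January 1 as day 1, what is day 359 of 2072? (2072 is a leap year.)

Jan has 31 days (359 − 31 = 328 remain).
Feb has 29 days (328 − 29 = 299 remain).
Mar has 31 days (299 − 31 = 268 remain).
Apr has 30 days (268 − 30 = 238 remain).
May has 31 days (238 − 31 = 207 remain).
Jun has 30 days (207 − 30 = 177 remain).
Jul has 31 days (177 − 31 = 146 remain).
Aug has 31 days (146 − 31 = 115 remain).
Sep has 30 days (115 − 30 = 85 remain).
Oct has 31 days (85 − 31 = 54 remain).
Nov has 30 days (54 − 30 = 24 remain).
24 into Dec → Dec 24.

Dec 24, 2072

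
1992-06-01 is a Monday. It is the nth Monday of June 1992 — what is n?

Day 1 falls in week ⌈1/7⌉ of the month.
Days 1–7 hold the 1st Monday, 8–14 the 2nd, 15–21 the 3rd, 22–28 the 4th, 29–31 the 5th.
1 is in the range for the 1st.

1st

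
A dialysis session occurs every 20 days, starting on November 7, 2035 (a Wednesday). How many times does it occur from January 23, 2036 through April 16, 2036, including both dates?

5

Occurrences land 20·i days after November 7, 2035 for i = 0, 1, 2, …
January 23, 2036 is 77 days after the start; 77 ÷ 20 = 3 remainder 17; since the remainder is 17, round up to i = 4. First occurrence in the window: #5 on January 26, 2036 (4×20 = 80 days in).
April 16, 2036 is 161 days after the start; 161 ÷ 20 = 8 remainder 1. Last occurrence in the window: #9 on April 15, 2036.
Occurrences #5 through #9: 5 in total.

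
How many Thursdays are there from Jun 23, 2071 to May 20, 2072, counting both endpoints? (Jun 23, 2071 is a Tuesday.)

Jun 23, 2071 is a Tuesday; the first Thursday on or after it is Jun 25, 2071 (2 days later).
From Jun 25, 2071 to May 20, 2072: 189 + 141 = 330 days (rest of 2071, to May 20, 2072 in 2072).
330 ÷ 7 = 47 full weeks with remainder 1, so 47 more Thursdays after the first → 48.

48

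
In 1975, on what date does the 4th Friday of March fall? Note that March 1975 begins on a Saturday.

28 March 1975

March 1975 begins on a Saturday, so the first Friday is March 7 (6 days later).
The 4th Friday is 3 weeks later: 7 + 21 = 28.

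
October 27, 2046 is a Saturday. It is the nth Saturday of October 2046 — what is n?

4th

Day 27 falls in week ⌈27/7⌉ of the month.
Days 1–7 hold the 1st Saturday, 8–14 the 2nd, 15–21 the 3rd, 22–28 the 4th, 29–31 the 5th.
27 is in the range for the 4th.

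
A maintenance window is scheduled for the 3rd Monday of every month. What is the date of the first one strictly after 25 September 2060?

September 2060 starts on a Wednesday; its first Monday is the 6th, so the 3rd Monday is the 20th — 20 September 2060.
That is not after 25 September 2060, so look at October 2060.
October 2060 starts on a Friday; its first Monday is the 4th, so the 3rd Monday is the 18th — 18 October 2060.

18 October 2060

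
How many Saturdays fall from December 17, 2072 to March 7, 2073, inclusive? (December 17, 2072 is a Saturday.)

December 17, 2072 is a Saturday; the first Saturday on or after it is December 17, 2072.
From December 17, 2072 to March 7, 2073: 14 + 31 + 28 + 7 = 80 days (rest of December, January, February, March).
80 ÷ 7 = 11 full weeks with remainder 3, so 11 more Saturdays after the first → 12.

12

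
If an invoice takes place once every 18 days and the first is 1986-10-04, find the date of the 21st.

The 21st occurrence is 20 intervals after the first: 20 × 18 = 360 days after 1986-10-04.
October has 31 days — 27 days to the end of October leaves 333.
November has 30 days (303 left).
December has 31 days (272 left).
January has 31 days (241 left).
February has 28 days (213 left).
March has 31 days (182 left).
April has 30 days (152 left).
May has 31 days (121 left).
June has 30 days (91 left).
July has 31 days (60 left).
August has 31 days (29 left).
29 days into September → 1987-09-29.

1987-09-29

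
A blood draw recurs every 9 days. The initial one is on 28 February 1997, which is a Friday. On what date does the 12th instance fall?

7 June 1997

The 12th occurrence is 11 intervals after the first: 11 × 9 = 99 days after 28 February 1997.
February has 28 days — 0 days to the end of February leaves 99.
March has 31 days (68 left).
April has 30 days (38 left).
May has 31 days (7 left).
7 days into June → 7 June 1997.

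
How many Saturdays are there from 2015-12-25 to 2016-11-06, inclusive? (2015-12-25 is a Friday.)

46

2015-12-25 is a Friday; the first Saturday on or after it is 2015-12-26 (1 day later).
From 2015-12-26 to 2016-11-06: 5 + 311 = 316 days (rest of 2015, to 2016-11-06 in 2016).
316 ÷ 7 = 45 full weeks with remainder 1, so 45 more Saturdays after the first → 46.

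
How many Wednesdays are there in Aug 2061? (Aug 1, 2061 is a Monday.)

Aug 1, 2061 is a Monday; the first Wednesday on or after it is Aug 3, 2061 (2 days later).
From Aug 3, 2061 to Aug 31, 2061 is 31 − 3 = 28 days.
28 ÷ 7 = 4 full weeks with remainder 0, so 4 more Wednesdays after the first → 5.

5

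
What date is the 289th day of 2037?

October 16, 2037

January has 31 days (289 − 31 = 258 remain).
February has 28 days (258 − 28 = 230 remain).
March has 31 days (230 − 31 = 199 remain).
April has 30 days (199 − 30 = 169 remain).
May has 31 days (169 − 31 = 138 remain).
June has 30 days (138 − 30 = 108 remain).
July has 31 days (108 − 31 = 77 remain).
August has 31 days (77 − 31 = 46 remain).
September has 30 days (46 − 30 = 16 remain).
16 into October → October 16.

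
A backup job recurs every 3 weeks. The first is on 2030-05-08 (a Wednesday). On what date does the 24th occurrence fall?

2031-09-03

The 24th occurrence is 23 intervals after the first: 23 × 21 = 483 days after 2030-05-08.
May has 31 days — 23 days to the end of May leaves 460.
From end of May to end of 2030 is 214 days (246 left).
January has 31 days (215 left).
February has 28 days (187 left).
March has 31 days (156 left).
April has 30 days (126 left).
May has 31 days (95 left).
June has 30 days (65 left).
July has 31 days (34 left).
August has 31 days (3 left).
3 days into September → 2031-09-03.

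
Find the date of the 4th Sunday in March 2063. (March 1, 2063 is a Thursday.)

March 2063 begins on a Thursday, so the first Sunday is March 4 (3 days later).
The 4th Sunday is 3 weeks later: 4 + 21 = 25.

March 25, 2063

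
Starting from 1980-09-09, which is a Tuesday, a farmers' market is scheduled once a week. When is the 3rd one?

1980-09-23

The 3rd occurrence is 2 intervals after the first: 2 × 7 = 14 days after 1980-09-09.
14 days later is 1980-09-23.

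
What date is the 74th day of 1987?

Jan has 31 days (74 − 31 = 43 remain).
Feb has 28 days (43 − 28 = 15 remain).
15 into Mar → Mar 15.

Mar 15, 1987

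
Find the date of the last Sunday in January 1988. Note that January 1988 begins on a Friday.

1988-01-31

January 1988 begins on a Friday, so the first Sunday is January 3 (2 days later).
January 1988 has 31 days. Adding weeks: 3, 10, 17, 24, 31 — the last one ≤ 31 is the 31st.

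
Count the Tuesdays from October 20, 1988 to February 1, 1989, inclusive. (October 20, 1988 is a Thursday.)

15

October 20, 1988 is a Thursday; the first Tuesday on or after it is October 25, 1988 (5 days later).
From October 25, 1988 to February 1, 1989: 6 + 30 + 31 + 31 + 1 = 99 days (rest of October, November, December, January, February).
99 ÷ 7 = 14 full weeks with remainder 1, so 14 more Tuesdays after the first → 15.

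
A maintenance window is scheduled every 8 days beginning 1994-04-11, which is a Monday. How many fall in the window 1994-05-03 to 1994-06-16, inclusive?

Occurrences land 8·i days after 1994-04-11 for i = 0, 1, 2, …
1994-05-03 is 22 days after the start; 22 ÷ 8 = 2 remainder 6; since the remainder is 6, round up to i = 3. First occurrence in the window: #4 on 1994-05-05 (3×8 = 24 days in).
1994-06-16 is 66 days after the start; 66 ÷ 8 = 8 remainder 2. Last occurrence in the window: #9 on 1994-06-14.
Occurrences #4 through #9: 6 in total.

6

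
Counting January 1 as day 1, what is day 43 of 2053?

January has 31 days (43 − 31 = 12 remain).
12 into February → February 12.

February 12, 2053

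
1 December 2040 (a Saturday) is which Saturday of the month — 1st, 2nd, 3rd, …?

1st

Day 1 falls in week ⌈1/7⌉ of the month.
Days 1–7 hold the 1st Saturday, 8–14 the 2nd, 15–21 the 3rd, 22–28 the 4th, 29–31 the 5th.
1 is in the range for the 1st.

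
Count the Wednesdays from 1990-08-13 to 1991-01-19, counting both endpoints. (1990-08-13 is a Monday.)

1990-08-13 is a Monday; the first Wednesday on or after it is 1990-08-15 (2 days later).
From 1990-08-15 to 1991-01-19: 16 + 30 + 31 + 30 + 31 + 19 = 157 days (rest of August, September, October, November, December, January).
157 ÷ 7 = 22 full weeks with remainder 3, so 22 more Wednesdays after the first → 23.

23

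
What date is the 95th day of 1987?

January has 31 days (95 − 31 = 64 remain).
February has 28 days (64 − 28 = 36 remain).
March has 31 days (36 − 31 = 5 remain).
5 into April → April 5.

5 April 1987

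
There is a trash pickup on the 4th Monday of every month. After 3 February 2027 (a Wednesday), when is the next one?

22 February 2027

February 2027 starts on a Monday; its first Monday is the 1st, so the 4th Monday is the 22nd — 22 February 2027.
22 February 2027 is after 3 February 2027, so that is the next one.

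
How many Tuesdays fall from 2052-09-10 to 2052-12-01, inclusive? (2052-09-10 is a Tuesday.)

12

2052-09-10 is a Tuesday; the first Tuesday on or after it is 2052-09-10.
From 2052-09-10 to 2052-12-01: 20 + 31 + 30 + 1 = 82 days (rest of September, October, November, December).
82 ÷ 7 = 11 full weeks with remainder 5, so 11 more Tuesdays after the first → 12.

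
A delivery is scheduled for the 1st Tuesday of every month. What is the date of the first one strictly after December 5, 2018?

January 1, 2019

December 2018 starts on a Saturday, so its 1st Tuesday is December 4, 2018 (3 days in).
That is not after December 5, 2018, so look at January 2019.
January 2019 starts on a Tuesday, so its 1st Tuesday is January 1, 2019.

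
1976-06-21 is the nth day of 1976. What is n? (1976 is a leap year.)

Days in months before June: 31 + 29 + 31 + 30 + 31 = 152.
Plus 21 days into June → day 173.

173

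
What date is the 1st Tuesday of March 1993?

1993-03-02

The first Tuesday of March 1993 is March 2.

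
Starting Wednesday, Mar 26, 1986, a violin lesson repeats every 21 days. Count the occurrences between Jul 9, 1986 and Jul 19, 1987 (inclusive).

18

Occurrences land 21·i days after Mar 26, 1986 for i = 0, 1, 2, …
Jul 9, 1986 is 105 days after the start; 105 ÷ 21 = 5 remainder 0. First occurrence in the window: #6 on Jul 9, 1986 (5×21 = 105 days in).
Jul 19, 1987 is 480 days after the start; 480 ÷ 21 = 22 remainder 18. Last occurrence in the window: #23 on Jul 1, 1987.
Occurrences #6 through #23: 18 in total.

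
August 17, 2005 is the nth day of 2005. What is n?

Days in months before August: 31 + 28 + 31 + 30 + 31 + 30 + 31 = 212.
Plus 17 days into August → day 229.

229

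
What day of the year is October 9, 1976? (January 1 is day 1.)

Days in months before October: 31 + 29 + 31 + 30 + 31 + 30 + 31 + 31 + 30 = 274.
Plus 9 days into October → day 283.

283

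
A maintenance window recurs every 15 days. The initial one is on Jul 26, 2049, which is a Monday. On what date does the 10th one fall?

The 10th occurrence is 9 intervals after the first: 9 × 15 = 135 days after Jul 26, 2049.
Jul has 31 days — 5 days to the end of Jul leaves 130.
Aug has 31 days (99 left).
Sep has 30 days (69 left).
Oct has 31 days (38 left).
Nov has 30 days (8 left).
8 days into Dec → Dec 8, 2049.

Dec 8, 2049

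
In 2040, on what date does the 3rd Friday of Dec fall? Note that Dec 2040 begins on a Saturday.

Dec 21, 2040

Dec 2040 begins on a Saturday, so the first Friday is Dec 7 (6 days later).
The 3rd Friday is 2 weeks later: 7 + 14 = 21.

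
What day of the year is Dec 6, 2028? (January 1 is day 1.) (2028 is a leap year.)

341

Days in months before Dec: 31 + 29 + 31 + 30 + 31 + 30 + 31 + 31 + 30 + 31 + 30 = 335.
Plus 6 days into Dec → day 341.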